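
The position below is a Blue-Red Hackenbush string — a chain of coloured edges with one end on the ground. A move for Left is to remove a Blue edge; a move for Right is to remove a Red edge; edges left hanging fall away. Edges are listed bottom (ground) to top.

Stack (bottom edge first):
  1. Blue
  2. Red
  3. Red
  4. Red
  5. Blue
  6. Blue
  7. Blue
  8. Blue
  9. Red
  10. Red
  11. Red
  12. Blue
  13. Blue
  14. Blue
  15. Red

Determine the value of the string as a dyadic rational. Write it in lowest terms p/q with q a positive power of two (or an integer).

3869/16384

Prefix values for Blue Red Red Red Blue Blue Blue Blue Red Red Red Blue Blue Blue Red via {L|R} + simplicity:
step 1: add Blue to get B; options L={ 0 } R={ ∅ } gives 1
step 2: add Red to get BR; options L={ 0 } R={ 1 } gives 1/2
step 3: add Red to get BRR; options L={ 0 } R={ 1/2,1 } gives 1/4
step 4: add Red to get BRRR; options L={ 0 } R={ 1/4,1/2,1 } gives 1/8
step 5: add Blue to get BRRRB; options L={ 0,1/8 } R={ 1/4,1/2,1 } gives 3/16
step 6: add Blue to get BRRRBB; options L={ 0,1/8,3/16 } R={ 1/4,1/2,1 } gives 7/32
step 7: add Blue to get BRRRBBB; options L={ 0,1/8,3/16,7/32 } R={ 1/4,1/2,1 } gives 15/64
step 8: add Blue to get BRRRBBBB; options L={ 0,1/8,3/16,7/32,15/64 } R={ 1/4,1/2,1 } gives 31/128
step 9: add Red to get BRRRBBBBR; options L={ 0,1/8,3/16,7/32,15/64 } R={ 31/128,1/4,1/2,1 } gives 61/256
step 10: add Red to get BRRRBBBBRR; options L={ 0,1/8,3/16,7/32,15/64 } R={ 61/256,31/128,1/4,1/2,1 } gives 121/512
step 11: add Red to get BRRRBBBBRRR; options L={ 0,1/8,3/16,7/32,15/64 } R={ 121/512,61/256,31/128,1/4,1/2,1 } gives 241/1024
step 12: add Blue to get BRRRBBBBRRRB; options L={ 0,1/8,3/16,7/32,15/64,241/1024 } R={ 121/512,61/256,31/128,1/4,1/2,1 } gives 483/2048
step 13: add Blue to get BRRRBBBBRRRBB; options L={ 0,1/8,3/16,7/32,15/64,241/1024,483/2048 } R={ 121/512,61/256,31/128,1/4,1/2,1 } gives 967/4096
step 14: add Blue to get BRRRBBBBRRRBBB; options L={ 0,1/8,3/16,7/32,15/64,241/1024,483/2048,967/4096 } R={ 121/512,61/256,31/128,1/4,1/2,1 } gives 1935/8192
step 15: add Red to get BRRRBBBBRRRBBBR; options L={ 0,1/8,3/16,7/32,15/64,241/1024,483/2048,967/4096 } R={ 1935/8192,121/512,61/256,31/128,1/4,1/2,1 } gives 3869/16384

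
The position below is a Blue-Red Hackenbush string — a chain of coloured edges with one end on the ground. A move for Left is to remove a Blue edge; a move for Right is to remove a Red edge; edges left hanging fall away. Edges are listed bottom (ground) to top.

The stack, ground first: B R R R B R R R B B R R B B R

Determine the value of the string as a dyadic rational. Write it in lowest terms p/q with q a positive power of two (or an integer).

2253/16384

G(B) = { 0 |  } → 1
G(BR) = { 0 | 1 } → 1/2
G(BRR) = { 0 | 1/2, 1 } → 1/4
G(BRRR) = { 0 | 1/4, 1/2, 1 } → 1/8
G(BRRRB) = { 0, 1/8 | 1/4, 1/2, 1 } → 3/16
G(BRRRBR) = { 0, 1/8 | 3/16, 1/4, 1/2, 1 } → 5/32
G(BRRRBRR) = { 0, 1/8 | 5/32, 3/16, 1/4, 1/2, 1 } → 9/64
G(BRRRBRRR) = { 0, 1/8 | 9/64, 5/32, 3/16, 1/4, 1/2, 1 } → 17/128
G(BRRRBRRRB) = { 0, 1/8, 17/128 | 9/64, 5/32, 3/16, 1/4, 1/2, 1 } → 35/256
G(BRRRBRRRBB) = { 0, 1/8, 17/128, 35/256 | 9/64, 5/32, 3/16, 1/4, 1/2, 1 } → 71/512
G(BRRRBRRRBBR) = { 0, 1/8, 17/128, 35/256 | 71/512, 9/64, 5/32, 3/16, 1/4, 1/2, 1 } → 141/1024
G(BRRRBRRRBBRR) = { 0, 1/8, 17/128, 35/256 | 141/1024, 71/512, 9/64, 5/32, 3/16, 1/4, 1/2, 1 } → 281/2048
G(BRRRBRRRBBRRB) = { 0, 1/8, 17/128, 35/256, 281/2048 | 141/1024, 71/512, 9/64, 5/32, 3/16, 1/4, 1/2, 1 } → 563/4096
G(BRRRBRRRBBRRBB) = { 0, 1/8, 17/128, 35/256, 281/2048, 563/4096 | 141/1024, 71/512, 9/64, 5/32, 3/16, 1/4, 1/2, 1 } → 1127/8192
G(BRRRBRRRBBRRBBR) = { 0, 1/8, 17/128, 35/256, 281/2048, 563/4096 | 1127/8192, 141/1024, 71/512, 9/64, 5/32, 3/16, 1/4, 1/2, 1 } → 2253/16384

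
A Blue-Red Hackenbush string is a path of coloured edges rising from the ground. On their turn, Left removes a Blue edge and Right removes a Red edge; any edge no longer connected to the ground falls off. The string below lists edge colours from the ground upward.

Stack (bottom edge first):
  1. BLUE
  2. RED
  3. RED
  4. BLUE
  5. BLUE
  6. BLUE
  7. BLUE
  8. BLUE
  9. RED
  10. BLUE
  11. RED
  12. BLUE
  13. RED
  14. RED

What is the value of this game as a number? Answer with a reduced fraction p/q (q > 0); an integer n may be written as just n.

4009/8192

Build G(s[:k]) for k = 1..14, string s = BLUE RED RED BLUE BLUE BLUE BLUE BLUE RED BLUE RED BLUE RED RED.
edge 1 of 14 (BLUE): { 0 | — } -> 1
edge 2 of 14 (RED): { 0 | 1 } -> 1/2
edge 3 of 14 (RED): { 0 | 1/2,1 } -> 1/4
edge 4 of 14 (BLUE): { 0,1/4 | 1/2,1 } -> 3/8
edge 5 of 14 (BLUE): { 0,1/4,3/8 | 1/2,1 } -> 7/16
edge 6 of 14 (BLUE): { 0,1/4,3/8,7/16 | 1/2,1 } -> 15/32
edge 7 of 14 (BLUE): { 0,1/4,3/8,7/16,15/32 | 1/2,1 } -> 31/64
edge 8 of 14 (BLUE): { 0,1/4,3/8,7/16,15/32,31/64 | 1/2,1 } -> 63/128
edge 9 of 14 (RED): { 0,1/4,3/8,7/16,15/32,31/64 | 63/128,1/2,1 } -> 125/256
edge 10 of 14 (BLUE): { 0,1/4,3/8,7/16,15/32,31/64,125/256 | 63/128,1/2,1 } -> 251/512
edge 11 of 14 (RED): { 0,1/4,3/8,7/16,15/32,31/64,125/256 | 251/512,63/128,1/2,1 } -> 501/1024
edge 12 of 14 (BLUE): { 0,1/4,3/8,7/16,15/32,31/64,125/256,501/1024 | 251/512,63/128,1/2,1 } -> 1003/2048
edge 13 of 14 (RED): { 0,1/4,3/8,7/16,15/32,31/64,125/256,501/1024 | 1003/2048,251/512,63/128,1/2,1 } -> 2005/4096
edge 14 of 14 (RED): { 0,1/4,3/8,7/16,15/32,31/64,125/256,501/1024 | 2005/4096,1003/2048,251/512,63/128,1/2,1 } -> 4009/8192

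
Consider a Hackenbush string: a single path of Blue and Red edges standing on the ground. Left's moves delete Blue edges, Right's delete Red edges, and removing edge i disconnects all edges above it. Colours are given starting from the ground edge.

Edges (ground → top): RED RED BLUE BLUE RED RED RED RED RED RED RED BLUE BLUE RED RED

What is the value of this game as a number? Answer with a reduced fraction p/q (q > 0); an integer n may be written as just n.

-12263/8192

Recurse on prefixes of the 15-edge string RED RED BLUE BLUE RED RED RED RED RED RED RED BLUE BLUE RED RED:
step 1: add RED to get R; options L={ (no moves) } R={ 0 } so -1
step 2: add RED to get RR; options L={ (no moves) } R={ -1, 0 } so -2
step 3: add BLUE to get RRB; options L={ -2 } R={ -1, 0 } so -3/2
step 4: add BLUE to get RRBB; options L={ -2, -3/2 } R={ -1, 0 } so -5/4
step 5: add RED to get RRBBR; options L={ -2, -3/2 } R={ -5/4, -1, 0 } so -11/8
step 6: add RED to get RRBBRR; options L={ -2, -3/2 } R={ -11/8, -5/4, -1, 0 } so -23/16
step 7: add RED to get RRBBRRR; options L={ -2, -3/2 } R={ -23/16, -11/8, -5/4, -1, 0 } so -47/32
step 8: add RED to get RRBBRRRR; options L={ -2, -3/2 } R={ -47/32, -23/16, -11/8, -5/4, -1, 0 } so -95/64
step 9: add RED to get RRBBRRRRR; options L={ -2, -3/2 } R={ -95/64, -47/32, -23/16, -11/8, -5/4, -1, 0 } so -191/128
step 10: add RED to get RRBBRRRRRR; options L={ -2, -3/2 } R={ -191/128, -95/64, -47/32, -23/16, -11/8, -5/4, -1, 0 } so -383/256
step 11: add RED to get RRBBRRRRRRR; options L={ -2, -3/2 } R={ -383/256, -191/128, -95/64, -47/32, -23/16, -11/8, -5/4, -1, 0 } so -767/512
step 12: add BLUE to get RRBBRRRRRRRB; options L={ -2, -3/2, -767/512 } R={ -383/256, -191/128, -95/64, -47/32, -23/16, -11/8, -5/4, -1, 0 } so -1533/1024
step 13: add BLUE to get RRBBRRRRRRRBB; options L={ -2, -3/2, -767/512, -1533/1024 } R={ -383/256, -191/128, -95/64, -47/32, -23/16, -11/8, -5/4, -1, 0 } so -3065/2048
step 14: add RED to get RRBBRRRRRRRBBR; options L={ -2, -3/2, -767/512, -1533/1024 } R={ -3065/2048, -383/256, -191/128, -95/64, -47/32, -23/16, -11/8, -5/4, -1, 0 } so -6131/4096
step 15: add RED to get RRBBRRRRRRRBBRR; options L={ -2, -3/2, -767/512, -1533/1024 } R={ -6131/4096, -3065/2048, -383/256, -191/128, -95/64, -47/32, -23/16, -11/8, -5/4, -1, 0 } so -12263/8192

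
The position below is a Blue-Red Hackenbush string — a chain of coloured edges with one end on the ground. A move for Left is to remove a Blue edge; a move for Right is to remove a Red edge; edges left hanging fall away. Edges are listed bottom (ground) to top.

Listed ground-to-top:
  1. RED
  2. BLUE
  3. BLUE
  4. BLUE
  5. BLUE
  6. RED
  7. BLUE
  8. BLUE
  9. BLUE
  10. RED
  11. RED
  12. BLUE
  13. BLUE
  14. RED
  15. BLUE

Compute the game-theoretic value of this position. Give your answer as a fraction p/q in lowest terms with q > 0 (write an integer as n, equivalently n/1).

-1125/16384

step 1: add RED to get R; options L={ (no moves) } R={ 0 } → -1
step 2: add BLUE to get RB; options L={ -1 } R={ 0 } → -1/2
step 3: add BLUE to get RBB; options L={ -1,-1/2 } R={ 0 } → -1/4
step 4: add BLUE to get RBBB; options L={ -1,-1/2,-1/4 } R={ 0 } → -1/8
step 5: add BLUE to get RBBBB; options L={ -1,-1/2,-1/4,-1/8 } R={ 0 } → -1/16
step 6: add RED to get RBBBBR; options L={ -1,-1/2,-1/4,-1/8 } R={ -1/16,0 } → -3/32
step 7: add BLUE to get RBBBBRB; options L={ -1,-1/2,-1/4,-1/8,-3/32 } R={ -1/16,0 } → -5/64
step 8: add BLUE to get RBBBBRBB; options L={ -1,-1/2,-1/4,-1/8,-3/32,-5/64 } R={ -1/16,0 } → -9/128
step 9: add BLUE to get RBBBBRBBB; options L={ -1,-1/2,-1/4,-1/8,-3/32,-5/64,-9/128 } R={ -1/16,0 } → -17/256
step 10: add RED to get RBBBBRBBBR; options L={ -1,-1/2,-1/4,-1/8,-3/32,-5/64,-9/128 } R={ -17/256,-1/16,0 } → -35/512
step 11: add RED to get RBBBBRBBBRR; options L={ -1,-1/2,-1/4,-1/8,-3/32,-5/64,-9/128 } R={ -35/512,-17/256,-1/16,0 } → -71/1024
step 12: add BLUE to get RBBBBRBBBRRB; options L={ -1,-1/2,-1/4,-1/8,-3/32,-5/64,-9/128,-71/1024 } R={ -35/512,-17/256,-1/16,0 } → -141/2048
step 13: add BLUE to get RBBBBRBBBRRBB; options L={ -1,-1/2,-1/4,-1/8,-3/32,-5/64,-9/128,-71/1024,-141/2048 } R={ -35/512,-17/256,-1/16,0 } → -281/4096
step 14: add RED to get RBBBBRBBBRRBBR; options L={ -1,-1/2,-1/4,-1/8,-3/32,-5/64,-9/128,-71/1024,-141/2048 } R={ -281/4096,-35/512,-17/256,-1/16,0 } → -563/8192
step 15: add BLUE to get RBBBBRBBBRRBBRB; options L={ -1,-1/2,-1/4,-1/8,-3/32,-5/64,-9/128,-71/1024,-141/2048,-563/8192 } R={ -281/4096,-35/512,-17/256,-1/16,0 } → -1125/16384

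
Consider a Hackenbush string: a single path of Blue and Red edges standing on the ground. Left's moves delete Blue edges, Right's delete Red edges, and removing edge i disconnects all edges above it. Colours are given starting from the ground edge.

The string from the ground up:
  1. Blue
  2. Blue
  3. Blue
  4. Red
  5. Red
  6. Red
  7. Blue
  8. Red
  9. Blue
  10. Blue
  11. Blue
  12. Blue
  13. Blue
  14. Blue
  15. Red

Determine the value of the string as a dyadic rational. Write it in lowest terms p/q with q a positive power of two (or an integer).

8957/4096

step 1: add Blue to get B; options L={ 0 } R={ (no moves) } so 1
step 2: add Blue to get BB; options L={ 0 1 } R={ (no moves) } so 2
step 3: add Blue to get BBB; options L={ 0 1 2 } R={ (no moves) } so 3
step 4: add Red to get BBBR; options L={ 0 1 2 } R={ 3 } so 5/2
step 5: add Red to get BBBRR; options L={ 0 1 2 } R={ 5/2 3 } so 9/4
step 6: add Red to get BBBRRR; options L={ 0 1 2 } R={ 9/4 5/2 3 } so 17/8
step 7: add Blue to get BBBRRRB; options L={ 0 1 2 17/8 } R={ 9/4 5/2 3 } so 35/16
step 8: add Red to get BBBRRRBR; options L={ 0 1 2 17/8 } R={ 35/16 9/4 5/2 3 } so 69/32
step 9: add Blue to get BBBRRRBRB; options L={ 0 1 2 17/8 69/32 } R={ 35/16 9/4 5/2 3 } so 139/64
step 10: add Blue to get BBBRRRBRBB; options L={ 0 1 2 17/8 69/32 139/64 } R={ 35/16 9/4 5/2 3 } so 279/128
step 11: add Blue to get BBBRRRBRBBB; options L={ 0 1 2 17/8 69/32 139/64 279/128 } R={ 35/16 9/4 5/2 3 } so 559/256
step 12: add Blue to get BBBRRRBRBBBB; options L={ 0 1 2 17/8 69/32 139/64 279/128 559/256 } R={ 35/16 9/4 5/2 3 } so 1119/512
step 13: add Blue to get BBBRRRBRBBBBB; options L={ 0 1 2 17/8 69/32 139/64 279/128 559/256 1119/512 } R={ 35/16 9/4 5/2 3 } so 2239/1024
step 14: add Blue to get BBBRRRBRBBBBBB; options L={ 0 1 2 17/8 69/32 139/64 279/128 559/256 1119/512 2239/1024 } R={ 35/16 9/4 5/2 3 } so 4479/2048
step 15: add Red to get BBBRRRBRBBBBBBR; options L={ 0 1 2 17/8 69/32 139/64 279/128 559/256 1119/512 2239/1024 } R={ 4479/2048 35/16 9/4 5/2 3 } so 8957/4096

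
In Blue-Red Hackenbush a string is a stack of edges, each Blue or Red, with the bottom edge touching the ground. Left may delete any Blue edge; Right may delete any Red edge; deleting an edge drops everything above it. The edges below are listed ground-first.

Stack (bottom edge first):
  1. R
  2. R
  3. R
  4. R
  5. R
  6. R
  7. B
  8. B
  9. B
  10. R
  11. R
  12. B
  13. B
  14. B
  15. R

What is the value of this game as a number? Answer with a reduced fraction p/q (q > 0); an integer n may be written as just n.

step 1: add R to get R; options L={  } R={ 0 } => -1
step 2: add R to get RR; options L={  } R={ -1,0 } => -2
step 3: add R to get RRR; options L={  } R={ -2,-1,0 } => -3
step 4: add R to get RRRR; options L={  } R={ -3,-2,-1,0 } => -4
step 5: add R to get RRRRR; options L={  } R={ -4,-3,-2,-1,0 } => -5
step 6: add R to get RRRRRR; options L={  } R={ -5,-4,-3,-2,-1,0 } => -6
step 7: add B to get RRRRRRB; options L={ -6 } R={ -5,-4,-3,-2,-1,0 } => -11/2
step 8: add B to get RRRRRRBB; options L={ -6,-11/2 } R={ -5,-4,-3,-2,-1,0 } => -21/4
step 9: add B to get RRRRRRBBB; options L={ -6,-11/2,-21/4 } R={ -5,-4,-3,-2,-1,0 } => -41/8
step 10: add R to get RRRRRRBBBR; options L={ -6,-11/2,-21/4 } R={ -41/8,-5,-4,-3,-2,-1,0 } => -83/16
step 11: add R to get RRRRRRBBBRR; options L={ -6,-11/2,-21/4 } R={ -83/16,-41/8,-5,-4,-3,-2,-1,0 } => -167/32
step 12: add B to get RRRRRRBBBRRB; options L={ -6,-11/2,-21/4,-167/32 } R={ -83/16,-41/8,-5,-4,-3,-2,-1,0 } => -333/64
step 13: add B to get RRRRRRBBBRRBB; options L={ -6,-11/2,-21/4,-167/32,-333/64 } R={ -83/16,-41/8,-5,-4,-3,-2,-1,0 } => -665/128
step 14: add B to get RRRRRRBBBRRBBB; options L={ -6,-11/2,-21/4,-167/32,-333/64,-665/128 } R={ -83/16,-41/8,-5,-4,-3,-2,-1,0 } => -1329/256
step 15: add R to get RRRRRRBBBRRBBBR; options L={ -6,-11/2,-21/4,-167/32,-333/64,-665/128 } R={ -1329/256,-83/16,-41/8,-5,-4,-3,-2,-1,0 } => -2659/512

-2659/512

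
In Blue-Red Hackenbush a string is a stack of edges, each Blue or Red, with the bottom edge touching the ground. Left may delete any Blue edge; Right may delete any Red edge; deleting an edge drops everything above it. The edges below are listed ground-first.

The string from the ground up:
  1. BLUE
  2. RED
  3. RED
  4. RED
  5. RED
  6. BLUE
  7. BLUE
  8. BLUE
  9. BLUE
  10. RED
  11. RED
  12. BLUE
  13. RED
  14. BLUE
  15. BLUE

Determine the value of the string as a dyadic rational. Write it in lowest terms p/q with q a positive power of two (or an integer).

Recurse on prefixes of the 15-edge string BLUE RED RED RED RED BLUE BLUE BLUE BLUE RED RED BLUE RED BLUE BLUE:
1 of 15 · B · max L 0 · min R +∞ so 1
2 of 15 · BR · max L 0 · min R 1 so 1/2
3 of 15 · BRR · max L 0 · min R 1/2 so 1/4
4 of 15 · BRRR · max L 0 · min R 1/4 so 1/8
5 of 15 · BRRRR · max L 0 · min R 1/8 so 1/16
6 of 15 · BRRRRB · max L 1/16 · min R 1/8 so 3/32
7 of 15 · BRRRRBB · max L 3/32 · min R 1/8 so 7/64
8 of 15 · BRRRRBBB · max L 7/64 · min R 1/8 so 15/128
9 of 15 · BRRRRBBBB · max L 15/128 · min R 1/8 so 31/256
10 of 15 · BRRRRBBBBR · max L 15/128 · min R 31/256 so 61/512
11 of 15 · BRRRRBBBBRR · max L 15/128 · min R 61/512 so 121/1024
12 of 15 · BRRRRBBBBRRB · max L 121/1024 · min R 61/512 so 243/2048
13 of 15 · BRRRRBBBBRRBR · max L 121/1024 · min R 243/2048 so 485/4096
14 of 15 · BRRRRBBBBRRBRB · max L 485/4096 · min R 243/2048 so 971/8192
15 of 15 · BRRRRBBBBRRBRBB · max L 971/8192 · min R 243/2048 so 1943/16384

1943/16384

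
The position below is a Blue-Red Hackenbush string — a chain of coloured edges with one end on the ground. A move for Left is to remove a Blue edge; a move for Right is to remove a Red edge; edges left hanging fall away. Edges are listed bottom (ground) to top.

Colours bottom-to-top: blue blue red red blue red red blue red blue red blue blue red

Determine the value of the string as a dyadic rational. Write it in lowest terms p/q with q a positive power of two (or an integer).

Recurse on prefixes of the 14-edge string blue blue red red blue red red blue red blue red blue blue red:
val(b) = { 0 | · } — 1
val(bb) = { 0,1 | · } — 2
val(bbr) = { 0,1 | 2 } — 3/2
val(bbrr) = { 0,1 | 3/2,2 } — 5/4
val(bbrrb) = { 0,1,5/4 | 3/2,2 } — 11/8
val(bbrrbr) = { 0,1,5/4 | 11/8,3/2,2 } — 21/16
val(bbrrbrr) = { 0,1,5/4 | 21/16,11/8,3/2,2 } — 41/32
val(bbrrbrrb) = { 0,1,5/4,41/32 | 21/16,11/8,3/2,2 } — 83/64
val(bbrrbrrbr) = { 0,1,5/4,41/32 | 83/64,21/16,11/8,3/2,2 } — 165/128
val(bbrrbrrbrb) = { 0,1,5/4,41/32,165/128 | 83/64,21/16,11/8,3/2,2 } — 331/256
val(bbrrbrrbrbr) = { 0,1,5/4,41/32,165/128 | 331/256,83/64,21/16,11/8,3/2,2 } — 661/512
val(bbrrbrrbrbrb) = { 0,1,5/4,41/32,165/128,661/512 | 331/256,83/64,21/16,11/8,3/2,2 } — 1323/1024
val(bbrrbrrbrbrbb) = { 0,1,5/4,41/32,165/128,661/512,1323/1024 | 331/256,83/64,21/16,11/8,3/2,2 } — 2647/2048
val(bbrrbrrbrbrbbr) = { 0,1,5/4,41/32,165/128,661/512,1323/1024 | 2647/2048,331/256,83/64,21/16,11/8,3/2,2 } — 5293/4096

5293/4096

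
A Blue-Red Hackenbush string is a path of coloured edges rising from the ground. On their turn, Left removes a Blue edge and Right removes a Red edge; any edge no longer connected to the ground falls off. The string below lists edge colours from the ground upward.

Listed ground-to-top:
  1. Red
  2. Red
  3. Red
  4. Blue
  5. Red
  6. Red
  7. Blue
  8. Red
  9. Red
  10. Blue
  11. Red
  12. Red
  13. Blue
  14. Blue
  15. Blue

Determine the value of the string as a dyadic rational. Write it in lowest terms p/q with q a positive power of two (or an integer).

Build v(s[:k]) for k = 1..15, string s = Red Red Red Blue Red Red Blue Red Red Blue Red Red Blue Blue Blue.
edge 1 of 15 (Red): { — | 0 } -> -1
edge 2 of 15 (Red): { — | -1; 0 } -> -2
edge 3 of 15 (Red): { — | -2; -1; 0 } -> -3
edge 4 of 15 (Blue): { -3 | -2; -1; 0 } -> -5/2
edge 5 of 15 (Red): { -3 | -5/2; -2; -1; 0 } -> -11/4
edge 6 of 15 (Red): { -3 | -11/4; -5/2; -2; -1; 0 } -> -23/8
edge 7 of 15 (Blue): { -3; -23/8 | -11/4; -5/2; -2; -1; 0 } -> -45/16
edge 8 of 15 (Red): { -3; -23/8 | -45/16; -11/4; -5/2; -2; -1; 0 } -> -91/32
edge 9 of 15 (Red): { -3; -23/8 | -91/32; -45/16; -11/4; -5/2; -2; -1; 0 } -> -183/64
edge 10 of 15 (Blue): { -3; -23/8; -183/64 | -91/32; -45/16; -11/4; -5/2; -2; -1; 0 } -> -365/128
edge 11 of 15 (Red): { -3; -23/8; -183/64 | -365/128; -91/32; -45/16; -11/4; -5/2; -2; -1; 0 } -> -731/256
edge 12 of 15 (Red): { -3; -23/8; -183/64 | -731/256; -365/128; -91/32; -45/16; -11/4; -5/2; -2; -1; 0 } -> -1463/512
edge 13 of 15 (Blue): { -3; -23/8; -183/64; -1463/512 | -731/256; -365/128; -91/32; -45/16; -11/4; -5/2; -2; -1; 0 } -> -2925/1024
edge 14 of 15 (Blue): { -3; -23/8; -183/64; -1463/512; -2925/1024 | -731/256; -365/128; -91/32; -45/16; -11/4; -5/2; -2; -1; 0 } -> -5849/2048
edge 15 of 15 (Blue): { -3; -23/8; -183/64; -1463/512; -2925/1024; -5849/2048 | -731/256; -365/128; -91/32; -45/16; -11/4; -5/2; -2; -1; 0 } -> -11697/4096

-11697/4096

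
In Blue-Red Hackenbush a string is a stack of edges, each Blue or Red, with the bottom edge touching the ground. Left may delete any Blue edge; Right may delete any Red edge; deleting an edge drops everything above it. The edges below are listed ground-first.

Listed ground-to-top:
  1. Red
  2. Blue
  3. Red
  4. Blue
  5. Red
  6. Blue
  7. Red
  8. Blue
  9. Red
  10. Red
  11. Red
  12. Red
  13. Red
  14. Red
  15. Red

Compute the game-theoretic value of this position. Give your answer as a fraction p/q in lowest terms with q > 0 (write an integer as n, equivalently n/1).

-11007/16384

Build g(s[:k]) for k = 1..15, string s = Red Blue Red Blue Red Blue Red Blue Red Red Red Red Red Red Red.
R: Left { (no moves) }, Right { 0 } => simplest -1
RB: Left { -1 }, Right { 0 } => simplest -1/2
RBR: Left { -1 }, Right { -1/2, 0 } => simplest -3/4
RBRB: Left { -1, -3/4 }, Right { -1/2, 0 } => simplest -5/8
RBRBR: Left { -1, -3/4 }, Right { -5/8, -1/2, 0 } => simplest -11/16
RBRBRB: Left { -1, -3/4, -11/16 }, Right { -5/8, -1/2, 0 } => simplest -21/32
RBRBRBR: Left { -1, -3/4, -11/16 }, Right { -21/32, -5/8, -1/2, 0 } => simplest -43/64
RBRBRBRB: Left { -1, -3/4, -11/16, -43/64 }, Right { -21/32, -5/8, -1/2, 0 } => simplest -85/128
RBRBRBRBR: Left { -1, -3/4, -11/16, -43/64 }, Right { -85/128, -21/32, -5/8, -1/2, 0 } => simplest -171/256
RBRBRBRBRR: Left { -1, -3/4, -11/16, -43/64 }, Right { -171/256, -85/128, -21/32, -5/8, -1/2, 0 } => simplest -343/512
RBRBRBRBRRR: Left { -1, -3/4, -11/16, -43/64 }, Right { -343/512, -171/256, -85/128, -21/32, -5/8, -1/2, 0 } => simplest -687/1024
RBRBRBRBRRRR: Left { -1, -3/4, -11/16, -43/64 }, Right { -687/1024, -343/512, -171/256, -85/128, -21/32, -5/8, -1/2, 0 } => simplest -1375/2048
RBRBRBRBRRRRR: Left { -1, -3/4, -11/16, -43/64 }, Right { -1375/2048, -687/1024, -343/512, -171/256, -85/128, -21/32, -5/8, -1/2, 0 } => simplest -2751/4096
RBRBRBRBRRRRRR: Left { -1, -3/4, -11/16, -43/64 }, Right { -2751/4096, -1375/2048, -687/1024, -343/512, -171/256, -85/128, -21/32, -5/8, -1/2, 0 } => simplest -5503/8192
RBRBRBRBRRRRRRR: Left { -1, -3/4, -11/16, -43/64 }, Right { -5503/8192, -2751/4096, -1375/2048, -687/1024, -343/512, -171/256, -85/128, -21/32, -5/8, -1/2, 0 } => simplest -11007/16384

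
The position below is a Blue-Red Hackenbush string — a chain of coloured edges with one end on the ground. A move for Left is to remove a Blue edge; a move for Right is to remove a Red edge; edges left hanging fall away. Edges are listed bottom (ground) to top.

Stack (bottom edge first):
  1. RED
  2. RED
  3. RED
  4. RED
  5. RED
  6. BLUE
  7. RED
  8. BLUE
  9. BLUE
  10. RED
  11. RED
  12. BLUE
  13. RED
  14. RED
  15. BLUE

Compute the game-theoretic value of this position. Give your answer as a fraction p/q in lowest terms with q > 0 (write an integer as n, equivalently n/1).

Prefix values for RED RED RED RED RED BLUE RED BLUE BLUE RED RED BLUE RED RED BLUE via {L|R} + simplicity:
R: Left {  }, Right { 0 } — simplest -1
RR: Left {  }, Right { -1,0 } — simplest -2
RRR: Left {  }, Right { -2,-1,0 } — simplest -3
RRRR: Left {  }, Right { -3,-2,-1,0 } — simplest -4
RRRRR: Left {  }, Right { -4,-3,-2,-1,0 } — simplest -5
RRRRRB: Left { -5 }, Right { -4,-3,-2,-1,0 } — simplest -9/2
RRRRRBR: Left { -5 }, Right { -9/2,-4,-3,-2,-1,0 } — simplest -19/4
RRRRRBRB: Left { -5,-19/4 }, Right { -9/2,-4,-3,-2,-1,0 } — simplest -37/8
RRRRRBRBB: Left { -5,-19/4,-37/8 }, Right { -9/2,-4,-3,-2,-1,0 } — simplest -73/16
RRRRRBRBBR: Left { -5,-19/4,-37/8 }, Right { -73/16,-9/2,-4,-3,-2,-1,0 } — simplest -147/32
RRRRRBRBBRR: Left { -5,-19/4,-37/8 }, Right { -147/32,-73/16,-9/2,-4,-3,-2,-1,0 } — simplest -295/64
RRRRRBRBBRRB: Left { -5,-19/4,-37/8,-295/64 }, Right { -147/32,-73/16,-9/2,-4,-3,-2,-1,0 } — simplest -589/128
RRRRRBRBBRRBR: Left { -5,-19/4,-37/8,-295/64 }, Right { -589/128,-147/32,-73/16,-9/2,-4,-3,-2,-1,0 } — simplest -1179/256
RRRRRBRBBRRBRR: Left { -5,-19/4,-37/8,-295/64 }, Right { -1179/256,-589/128,-147/32,-73/16,-9/2,-4,-3,-2,-1,0 } — simplest -2359/512
RRRRRBRBBRRBRRB: Left { -5,-19/4,-37/8,-295/64,-2359/512 }, Right { -1179/256,-589/128,-147/32,-73/16,-9/2,-4,-3,-2,-1,0 } — simplest -4717/1024

-4717/1024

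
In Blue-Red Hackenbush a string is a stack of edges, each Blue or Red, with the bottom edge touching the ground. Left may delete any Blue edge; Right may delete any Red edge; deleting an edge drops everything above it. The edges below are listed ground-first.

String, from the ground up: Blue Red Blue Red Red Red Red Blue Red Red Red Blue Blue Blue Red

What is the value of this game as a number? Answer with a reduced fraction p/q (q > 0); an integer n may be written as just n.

step 1: add Blue to get B; options L={ 0 } R={ — } ⇒ 1
step 2: add Red to get BR; options L={ 0 } R={ 1 } ⇒ 1/2
step 3: add Blue to get BRB; options L={ 0,1/2 } R={ 1 } ⇒ 3/4
step 4: add Red to get BRBR; options L={ 0,1/2 } R={ 3/4,1 } ⇒ 5/8
step 5: add Red to get BRBRR; options L={ 0,1/2 } R={ 5/8,3/4,1 } ⇒ 9/16
step 6: add Red to get BRBRRR; options L={ 0,1/2 } R={ 9/16,5/8,3/4,1 } ⇒ 17/32
step 7: add Red to get BRBRRRR; options L={ 0,1/2 } R={ 17/32,9/16,5/8,3/4,1 } ⇒ 33/64
step 8: add Blue to get BRBRRRRB; options L={ 0,1/2,33/64 } R={ 17/32,9/16,5/8,3/4,1 } ⇒ 67/128
step 9: add Red to get BRBRRRRBR; options L={ 0,1/2,33/64 } R={ 67/128,17/32,9/16,5/8,3/4,1 } ⇒ 133/256
step 10: add Red to get BRBRRRRBRR; options L={ 0,1/2,33/64 } R={ 133/256,67/128,17/32,9/16,5/8,3/4,1 } ⇒ 265/512
step 11: add Red to get BRBRRRRBRRR; options L={ 0,1/2,33/64 } R={ 265/512,133/256,67/128,17/32,9/16,5/8,3/4,1 } ⇒ 529/1024
step 12: add Blue to get BRBRRRRBRRRB; options L={ 0,1/2,33/64,529/1024 } R={ 265/512,133/256,67/128,17/32,9/16,5/8,3/4,1 } ⇒ 1059/2048
step 13: add Blue to get BRBRRRRBRRRBB; options L={ 0,1/2,33/64,529/1024,1059/2048 } R={ 265/512,133/256,67/128,17/32,9/16,5/8,3/4,1 } ⇒ 2119/4096
step 14: add Blue to get BRBRRRRBRRRBBB; options L={ 0,1/2,33/64,529/1024,1059/2048,2119/4096 } R={ 265/512,133/256,67/128,17/32,9/16,5/8,3/4,1 } ⇒ 4239/8192
step 15: add Red to get BRBRRRRBRRRBBBR; options L={ 0,1/2,33/64,529/1024,1059/2048,2119/4096 } R={ 4239/8192,265/512,133/256,67/128,17/32,9/16,5/8,3/4,1 } ⇒ 8477/16384

8477/16384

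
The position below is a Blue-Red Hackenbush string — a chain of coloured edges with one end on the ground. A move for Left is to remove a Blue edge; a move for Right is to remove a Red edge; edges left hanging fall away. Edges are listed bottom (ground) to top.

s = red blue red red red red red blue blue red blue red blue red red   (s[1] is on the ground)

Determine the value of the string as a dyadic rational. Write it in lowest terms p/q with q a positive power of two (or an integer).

-15959/16384

Prefix values for red blue red red red red red blue blue red blue red blue red red via {L|R} + simplicity:
value_1 [r]  L=[none]  R=[0]  — -1
value_2 [rb]  L=[-1]  R=[0]  — -1/2
value_3 [rbr]  L=[-1]  R=[-1/2,0]  — -3/4
value_4 [rbrr]  L=[-1]  R=[-3/4,-1/2,0]  — -7/8
value_5 [rbrrr]  L=[-1]  R=[-7/8,-3/4,-1/2,0]  — -15/16
value_6 [rbrrrr]  L=[-1]  R=[-15/16,-7/8,-3/4,-1/2,0]  — -31/32
value_7 [rbrrrrr]  L=[-1]  R=[-31/32,-15/16,-7/8,-3/4,-1/2,0]  — -63/64
value_8 [rbrrrrrb]  L=[-1,-63/64]  R=[-31/32,-15/16,-7/8,-3/4,-1/2,0]  — -125/128
value_9 [rbrrrrrbb]  L=[-1,-63/64,-125/128]  R=[-31/32,-15/16,-7/8,-3/4,-1/2,0]  — -249/256
value_10 [rbrrrrrbbr]  L=[-1,-63/64,-125/128]  R=[-249/256,-31/32,-15/16,-7/8,-3/4,-1/2,0]  — -499/512
value_11 [rbrrrrrbbrb]  L=[-1,-63/64,-125/128,-499/512]  R=[-249/256,-31/32,-15/16,-7/8,-3/4,-1/2,0]  — -997/1024
value_12 [rbrrrrrbbrbr]  L=[-1,-63/64,-125/128,-499/512]  R=[-997/1024,-249/256,-31/32,-15/16,-7/8,-3/4,-1/2,0]  — -1995/2048
value_13 [rbrrrrrbbrbrb]  L=[-1,-63/64,-125/128,-499/512,-1995/2048]  R=[-997/1024,-249/256,-31/32,-15/16,-7/8,-3/4,-1/2,0]  — -3989/4096
value_14 [rbrrrrrbbrbrbr]  L=[-1,-63/64,-125/128,-499/512,-1995/2048]  R=[-3989/4096,-997/1024,-249/256,-31/32,-15/16,-7/8,-3/4,-1/2,0]  — -7979/8192
value_15 [rbrrrrrbbrbrbrr]  L=[-1,-63/64,-125/128,-499/512,-1995/2048]  R=[-7979/8192,-3989/4096,-997/1024,-249/256,-31/32,-15/16,-7/8,-3/4,-1/2,0]  — -15959/16384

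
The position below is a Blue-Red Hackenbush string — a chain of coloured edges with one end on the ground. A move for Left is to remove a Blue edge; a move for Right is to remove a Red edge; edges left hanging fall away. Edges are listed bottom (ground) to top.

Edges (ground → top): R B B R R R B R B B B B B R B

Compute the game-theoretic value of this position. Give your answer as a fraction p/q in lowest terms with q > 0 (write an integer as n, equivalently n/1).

-7429/16384

Prefix values for R B B R R R B R B B B B B R B via {L|R} + simplicity:
value(R) = { · | 0 } = -1
value(RB) = { -1 | 0 } = -1/2
value(RBB) = { -1, -1/2 | 0 } = -1/4
value(RBBR) = { -1, -1/2 | -1/4, 0 } = -3/8
value(RBBRR) = { -1, -1/2 | -3/8, -1/4, 0 } = -7/16
value(RBBRRR) = { -1, -1/2 | -7/16, -3/8, -1/4, 0 } = -15/32
value(RBBRRRB) = { -1, -1/2, -15/32 | -7/16, -3/8, -1/4, 0 } = -29/64
value(RBBRRRBR) = { -1, -1/2, -15/32 | -29/64, -7/16, -3/8, -1/4, 0 } = -59/128
value(RBBRRRBRB) = { -1, -1/2, -15/32, -59/128 | -29/64, -7/16, -3/8, -1/4, 0 } = -117/256
value(RBBRRRBRBB) = { -1, -1/2, -15/32, -59/128, -117/256 | -29/64, -7/16, -3/8, -1/4, 0 } = -233/512
value(RBBRRRBRBBB) = { -1, -1/2, -15/32, -59/128, -117/256, -233/512 | -29/64, -7/16, -3/8, -1/4, 0 } = -465/1024
value(RBBRRRBRBBBB) = { -1, -1/2, -15/32, -59/128, -117/256, -233/512, -465/1024 | -29/64, -7/16, -3/8, -1/4, 0 } = -929/2048
value(RBBRRRBRBBBBB) = { -1, -1/2, -15/32, -59/128, -117/256, -233/512, -465/1024, -929/2048 | -29/64, -7/16, -3/8, -1/4, 0 } = -1857/4096
value(RBBRRRBRBBBBBR) = { -1, -1/2, -15/32, -59/128, -117/256, -233/512, -465/1024, -929/2048 | -1857/4096, -29/64, -7/16, -3/8, -1/4, 0 } = -3715/8192
value(RBBRRRBRBBBBBRB) = { -1, -1/2, -15/32, -59/128, -117/256, -233/512, -465/1024, -929/2048, -3715/8192 | -1857/4096, -29/64, -7/16, -3/8, -1/4, 0 } = -7429/16384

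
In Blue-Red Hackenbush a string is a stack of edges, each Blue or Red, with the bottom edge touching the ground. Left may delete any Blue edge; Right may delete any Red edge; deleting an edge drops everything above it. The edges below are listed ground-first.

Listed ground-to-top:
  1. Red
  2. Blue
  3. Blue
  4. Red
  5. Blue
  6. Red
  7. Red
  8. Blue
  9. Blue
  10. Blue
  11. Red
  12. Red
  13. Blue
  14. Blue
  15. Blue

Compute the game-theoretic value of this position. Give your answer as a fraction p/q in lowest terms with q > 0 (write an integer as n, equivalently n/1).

Build value(s[:k]) for k = 1..15, string s = Red Blue Blue Red Blue Red Red Blue Blue Blue Red Red Blue Blue Blue.
step 1: add Red to get R; options L={  } R={ 0 } = -1
step 2: add Blue to get RB; options L={ -1 } R={ 0 } = -1/2
step 3: add Blue to get RBB; options L={ -1,-1/2 } R={ 0 } = -1/4
step 4: add Red to get RBBR; options L={ -1,-1/2 } R={ -1/4,0 } = -3/8
step 5: add Blue to get RBBRB; options L={ -1,-1/2,-3/8 } R={ -1/4,0 } = -5/16
step 6: add Red to get RBBRBR; options L={ -1,-1/2,-3/8 } R={ -5/16,-1/4,0 } = -11/32
step 7: add Red to get RBBRBRR; options L={ -1,-1/2,-3/8 } R={ -11/32,-5/16,-1/4,0 } = -23/64
step 8: add Blue to get RBBRBRRB; options L={ -1,-1/2,-3/8,-23/64 } R={ -11/32,-5/16,-1/4,0 } = -45/128
step 9: add Blue to get RBBRBRRBB; options L={ -1,-1/2,-3/8,-23/64,-45/128 } R={ -11/32,-5/16,-1/4,0 } = -89/256
step 10: add Blue to get RBBRBRRBBB; options L={ -1,-1/2,-3/8,-23/64,-45/128,-89/256 } R={ -11/32,-5/16,-1/4,0 } = -177/512
step 11: add Red to get RBBRBRRBBBR; options L={ -1,-1/2,-3/8,-23/64,-45/128,-89/256 } R={ -177/512,-11/32,-5/16,-1/4,0 } = -355/1024
step 12: add Red to get RBBRBRRBBBRR; options L={ -1,-1/2,-3/8,-23/64,-45/128,-89/256 } R={ -355/1024,-177/512,-11/32,-5/16,-1/4,0 } = -711/2048
step 13: add Blue to get RBBRBRRBBBRRB; options L={ -1,-1/2,-3/8,-23/64,-45/128,-89/256,-711/2048 } R={ -355/1024,-177/512,-11/32,-5/16,-1/4,0 } = -1421/4096
step 14: add Blue to get RBBRBRRBBBRRBB; options L={ -1,-1/2,-3/8,-23/64,-45/128,-89/256,-711/2048,-1421/4096 } R={ -355/1024,-177/512,-11/32,-5/16,-1/4,0 } = -2841/8192
step 15: add Blue to get RBBRBRRBBBRRBBB; options L={ -1,-1/2,-3/8,-23/64,-45/128,-89/256,-711/2048,-1421/4096,-2841/8192 } R={ -355/1024,-177/512,-11/32,-5/16,-1/4,0 } = -5681/16384

-5681/16384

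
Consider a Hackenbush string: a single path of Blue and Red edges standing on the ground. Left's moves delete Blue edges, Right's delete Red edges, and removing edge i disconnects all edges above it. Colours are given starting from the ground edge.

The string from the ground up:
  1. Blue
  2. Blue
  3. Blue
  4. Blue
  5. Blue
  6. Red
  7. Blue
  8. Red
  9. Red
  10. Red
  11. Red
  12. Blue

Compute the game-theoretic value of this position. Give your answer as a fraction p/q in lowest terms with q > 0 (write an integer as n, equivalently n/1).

579/128

step 1: add Blue to get B; options L={ 0 } R={ · } -> 1
step 2: add Blue to get BB; options L={ 0 1 } R={ · } -> 2
step 3: add Blue to get BBB; options L={ 0 1 2 } R={ · } -> 3
step 4: add Blue to get BBBB; options L={ 0 1 2 3 } R={ · } -> 4
step 5: add Blue to get BBBBB; options L={ 0 1 2 3 4 } R={ · } -> 5
step 6: add Red to get BBBBBR; options L={ 0 1 2 3 4 } R={ 5 } -> 9/2
step 7: add Blue to get BBBBBRB; options L={ 0 1 2 3 4 9/2 } R={ 5 } -> 19/4
step 8: add Red to get BBBBBRBR; options L={ 0 1 2 3 4 9/2 } R={ 19/4 5 } -> 37/8
step 9: add Red to get BBBBBRBRR; options L={ 0 1 2 3 4 9/2 } R={ 37/8 19/4 5 } -> 73/16
step 10: add Red to get BBBBBRBRRR; options L={ 0 1 2 3 4 9/2 } R={ 73/16 37/8 19/4 5 } -> 145/32
step 11: add Red to get BBBBBRBRRRR; options L={ 0 1 2 3 4 9/2 } R={ 145/32 73/16 37/8 19/4 5 } -> 289/64
step 12: add Blue to get BBBBBRBRRRRB; options L={ 0 1 2 3 4 9/2 289/64 } R={ 145/32 73/16 37/8 19/4 5 } -> 579/128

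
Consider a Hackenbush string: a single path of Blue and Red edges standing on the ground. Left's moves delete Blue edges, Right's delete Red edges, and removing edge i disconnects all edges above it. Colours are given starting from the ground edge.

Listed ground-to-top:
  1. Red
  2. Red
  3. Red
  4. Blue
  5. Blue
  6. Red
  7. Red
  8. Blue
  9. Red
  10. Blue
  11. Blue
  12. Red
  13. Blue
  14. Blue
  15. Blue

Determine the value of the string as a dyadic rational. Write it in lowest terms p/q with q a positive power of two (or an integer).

Prefix values for Red Red Red Blue Blue Red Red Blue Red Blue Blue Red Blue Blue Blue via {L|R} + simplicity:
edge 1 of 15 (Red): { (no moves) | 0 } → -1
edge 2 of 15 (Red): { (no moves) | -1,0 } → -2
edge 3 of 15 (Red): { (no moves) | -2,-1,0 } → -3
edge 4 of 15 (Blue): { -3 | -2,-1,0 } → -5/2
edge 5 of 15 (Blue): { -3,-5/2 | -2,-1,0 } → -9/4
edge 6 of 15 (Red): { -3,-5/2 | -9/4,-2,-1,0 } → -19/8
edge 7 of 15 (Red): { -3,-5/2 | -19/8,-9/4,-2,-1,0 } → -39/16
edge 8 of 15 (Blue): { -3,-5/2,-39/16 | -19/8,-9/4,-2,-1,0 } → -77/32
edge 9 of 15 (Red): { -3,-5/2,-39/16 | -77/32,-19/8,-9/4,-2,-1,0 } → -155/64
edge 10 of 15 (Blue): { -3,-5/2,-39/16,-155/64 | -77/32,-19/8,-9/4,-2,-1,0 } → -309/128
edge 11 of 15 (Blue): { -3,-5/2,-39/16,-155/64,-309/128 | -77/32,-19/8,-9/4,-2,-1,0 } → -617/256
edge 12 of 15 (Red): { -3,-5/2,-39/16,-155/64,-309/128 | -617/256,-77/32,-19/8,-9/4,-2,-1,0 } → -1235/512
edge 13 of 15 (Blue): { -3,-5/2,-39/16,-155/64,-309/128,-1235/512 | -617/256,-77/32,-19/8,-9/4,-2,-1,0 } → -2469/1024
edge 14 of 15 (Blue): { -3,-5/2,-39/16,-155/64,-309/128,-1235/512,-2469/1024 | -617/256,-77/32,-19/8,-9/4,-2,-1,0 } → -4937/2048
edge 15 of 15 (Blue): { -3,-5/2,-39/16,-155/64,-309/128,-1235/512,-2469/1024,-4937/2048 | -617/256,-77/32,-19/8,-9/4,-2,-1,0 } → -9873/4096

-9873/4096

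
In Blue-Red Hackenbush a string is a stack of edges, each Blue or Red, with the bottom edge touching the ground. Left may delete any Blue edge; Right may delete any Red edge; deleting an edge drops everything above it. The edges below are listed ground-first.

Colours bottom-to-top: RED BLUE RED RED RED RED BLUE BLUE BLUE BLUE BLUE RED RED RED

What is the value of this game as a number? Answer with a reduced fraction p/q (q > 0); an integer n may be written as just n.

1 of 14 · R · max L −∞ · min R 0 so -1
2 of 14 · RB · max L -1 · min R 0 so -1/2
3 of 14 · RBR · max L -1 · min R -1/2 so -3/4
4 of 14 · RBRR · max L -1 · min R -3/4 so -7/8
5 of 14 · RBRRR · max L -1 · min R -7/8 so -15/16
6 of 14 · RBRRRR · max L -1 · min R -15/16 so -31/32
7 of 14 · RBRRRRB · max L -31/32 · min R -15/16 so -61/64
8 of 14 · RBRRRRBB · max L -61/64 · min R -15/16 so -121/128
9 of 14 · RBRRRRBBB · max L -121/128 · min R -15/16 so -241/256
10 of 14 · RBRRRRBBBB · max L -241/256 · min R -15/16 so -481/512
11 of 14 · RBRRRRBBBBB · max L -481/512 · min R -15/16 so -961/1024
12 of 14 · RBRRRRBBBBBR · max L -481/512 · min R -961/1024 so -1923/2048
13 of 14 · RBRRRRBBBBBRR · max L -481/512 · min R -1923/2048 so -3847/4096
14 of 14 · RBRRRRBBBBBRRR · max L -481/512 · min R -3847/4096 so -7695/8192

-7695/8192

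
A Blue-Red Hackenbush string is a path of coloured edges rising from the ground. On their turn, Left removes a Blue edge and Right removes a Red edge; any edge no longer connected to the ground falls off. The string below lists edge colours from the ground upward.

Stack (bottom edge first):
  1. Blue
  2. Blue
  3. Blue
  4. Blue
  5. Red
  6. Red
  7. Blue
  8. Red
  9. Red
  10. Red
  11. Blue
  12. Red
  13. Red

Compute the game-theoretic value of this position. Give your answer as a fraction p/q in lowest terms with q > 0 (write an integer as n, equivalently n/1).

G(B) = { 0 | none } → 1
G(BB) = { 0, 1 | none } → 2
G(BBB) = { 0, 1, 2 | none } → 3
G(BBBB) = { 0, 1, 2, 3 | none } → 4
G(BBBBR) = { 0, 1, 2, 3 | 4 } → 7/2
G(BBBBRR) = { 0, 1, 2, 3 | 7/2, 4 } → 13/4
G(BBBBRRB) = { 0, 1, 2, 3, 13/4 | 7/2, 4 } → 27/8
G(BBBBRRBR) = { 0, 1, 2, 3, 13/4 | 27/8, 7/2, 4 } → 53/16
G(BBBBRRBRR) = { 0, 1, 2, 3, 13/4 | 53/16, 27/8, 7/2, 4 } → 105/32
G(BBBBRRBRRR) = { 0, 1, 2, 3, 13/4 | 105/32, 53/16, 27/8, 7/2, 4 } → 209/64
G(BBBBRRBRRRB) = { 0, 1, 2, 3, 13/4, 209/64 | 105/32, 53/16, 27/8, 7/2, 4 } → 419/128
G(BBBBRRBRRRBR) = { 0, 1, 2, 3, 13/4, 209/64 | 419/128, 105/32, 53/16, 27/8, 7/2, 4 } → 837/256
G(BBBBRRBRRRBRR) = { 0, 1, 2, 3, 13/4, 209/64 | 837/256, 419/128, 105/32, 53/16, 27/8, 7/2, 4 } → 1673/512

1673/512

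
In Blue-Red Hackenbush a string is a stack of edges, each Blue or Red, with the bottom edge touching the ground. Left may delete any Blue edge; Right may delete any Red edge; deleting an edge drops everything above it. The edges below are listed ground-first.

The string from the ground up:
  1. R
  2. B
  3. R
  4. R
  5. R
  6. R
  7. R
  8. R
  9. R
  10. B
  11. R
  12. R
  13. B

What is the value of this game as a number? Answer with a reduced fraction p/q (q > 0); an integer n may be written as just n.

-4077/4096

1 of 13 · R · max L −∞ · min R 0 -> -1
2 of 13 · RB · max L -1 · min R 0 -> -1/2
3 of 13 · RBR · max L -1 · min R -1/2 -> -3/4
4 of 13 · RBRR · max L -1 · min R -3/4 -> -7/8
5 of 13 · RBRRR · max L -1 · min R -7/8 -> -15/16
6 of 13 · RBRRRR · max L -1 · min R -15/16 -> -31/32
7 of 13 · RBRRRRR · max L -1 · min R -31/32 -> -63/64
8 of 13 · RBRRRRRR · max L -1 · min R -63/64 -> -127/128
9 of 13 · RBRRRRRRR · max L -1 · min R -127/128 -> -255/256
10 of 13 · RBRRRRRRRB · max L -255/256 · min R -127/128 -> -509/512
11 of 13 · RBRRRRRRRBR · max L -255/256 · min R -509/512 -> -1019/1024
12 of 13 · RBRRRRRRRBRR · max L -255/256 · min R -1019/1024 -> -2039/2048
13 of 13 · RBRRRRRRRBRRB · max L -2039/2048 · min R -1019/1024 -> -4077/4096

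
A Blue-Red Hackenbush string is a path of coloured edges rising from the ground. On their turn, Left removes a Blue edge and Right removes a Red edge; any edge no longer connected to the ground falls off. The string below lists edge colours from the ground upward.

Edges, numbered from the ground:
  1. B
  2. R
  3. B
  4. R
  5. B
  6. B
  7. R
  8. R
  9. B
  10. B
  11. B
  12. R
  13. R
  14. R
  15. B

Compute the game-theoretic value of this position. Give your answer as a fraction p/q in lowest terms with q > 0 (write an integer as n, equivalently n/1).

B: Left { 0 }, Right { — } = simplest 1
BR: Left { 0 }, Right { 1 } = simplest 1/2
BRB: Left { 0; 1/2 }, Right { 1 } = simplest 3/4
BRBR: Left { 0; 1/2 }, Right { 3/4; 1 } = simplest 5/8
BRBRB: Left { 0; 1/2; 5/8 }, Right { 3/4; 1 } = simplest 11/16
BRBRBB: Left { 0; 1/2; 5/8; 11/16 }, Right { 3/4; 1 } = simplest 23/32
BRBRBBR: Left { 0; 1/2; 5/8; 11/16 }, Right { 23/32; 3/4; 1 } = simplest 45/64
BRBRBBRR: Left { 0; 1/2; 5/8; 11/16 }, Right { 45/64; 23/32; 3/4; 1 } = simplest 89/128
BRBRBBRRB: Left { 0; 1/2; 5/8; 11/16; 89/128 }, Right { 45/64; 23/32; 3/4; 1 } = simplest 179/256
BRBRBBRRBB: Left { 0; 1/2; 5/8; 11/16; 89/128; 179/256 }, Right { 45/64; 23/32; 3/4; 1 } = simplest 359/512
BRBRBBRRBBB: Left { 0; 1/2; 5/8; 11/16; 89/128; 179/256; 359/512 }, Right { 45/64; 23/32; 3/4; 1 } = simplest 719/1024
BRBRBBRRBBBR: Left { 0; 1/2; 5/8; 11/16; 89/128; 179/256; 359/512 }, Right { 719/1024; 45/64; 23/32; 3/4; 1 } = simplest 1437/2048
BRBRBBRRBBBRR: Left { 0; 1/2; 5/8; 11/16; 89/128; 179/256; 359/512 }, Right { 1437/2048; 719/1024; 45/64; 23/32; 3/4; 1 } = simplest 2873/4096
BRBRBBRRBBBRRR: Left { 0; 1/2; 5/8; 11/16; 89/128; 179/256; 359/512 }, Right { 2873/4096; 1437/2048; 719/1024; 45/64; 23/32; 3/4; 1 } = simplest 5745/8192
BRBRBBRRBBBRRRB: Left { 0; 1/2; 5/8; 11/16; 89/128; 179/256; 359/512; 5745/8192 }, Right { 2873/4096; 1437/2048; 719/1024; 45/64; 23/32; 3/4; 1 } = simplest 11491/16384

11491/16384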